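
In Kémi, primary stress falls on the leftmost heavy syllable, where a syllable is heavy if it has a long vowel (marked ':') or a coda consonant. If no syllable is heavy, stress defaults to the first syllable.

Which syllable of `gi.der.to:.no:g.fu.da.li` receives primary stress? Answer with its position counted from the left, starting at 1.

2

Weights: 1 gi L, 2 der H, 3 to: H, 4 no:g H, 5 fu L, 6 da L, 7 li L.
Heavy syllables in the domain: 2, 3, 4. The leftmost is syllable 2 (der).
Primary stress: syllable 2 → gi.ˈder.to:.no:g.fu.da.li.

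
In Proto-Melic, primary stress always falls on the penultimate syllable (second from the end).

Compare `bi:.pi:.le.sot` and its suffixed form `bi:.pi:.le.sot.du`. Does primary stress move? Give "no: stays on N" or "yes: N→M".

yes: 3→4

Base `bi:.pi:.le.sot` (4 syllables):
  The word has 4 syllables; the penultimate syllable (second from the end) is syllable 3 (le).
  → primary stress on syllable 3.
Suffixed `bi:.pi:.le.sot.du` (5 syllables):
  The word has 5 syllables; the penultimate syllable (second from the end) is syllable 4 (sot).
  → primary stress on syllable 4.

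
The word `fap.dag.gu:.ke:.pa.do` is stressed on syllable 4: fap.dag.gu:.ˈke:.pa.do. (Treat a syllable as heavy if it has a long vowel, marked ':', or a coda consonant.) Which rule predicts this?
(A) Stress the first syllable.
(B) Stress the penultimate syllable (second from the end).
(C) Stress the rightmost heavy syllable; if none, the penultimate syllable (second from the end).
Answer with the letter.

Rule A → syllable 1 (observed: 4).
Rule B → syllable 5 (observed: 4).
Rule C → syllable 4 ✓.

C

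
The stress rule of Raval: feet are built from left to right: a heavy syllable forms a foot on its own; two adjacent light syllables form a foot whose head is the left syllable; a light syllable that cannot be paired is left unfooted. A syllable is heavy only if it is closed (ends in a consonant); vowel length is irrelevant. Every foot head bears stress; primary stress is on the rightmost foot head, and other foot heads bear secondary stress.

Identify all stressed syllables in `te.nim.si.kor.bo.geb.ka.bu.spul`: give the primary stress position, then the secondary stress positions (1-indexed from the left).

Weights: 1 te L, 2 nim H, 3 si L, 4 kor H, 5 bo L, 6 geb H, 7 ka L, 8 bu L, 9 spul H.
Parse left to right (heavy = foot alone; LL = one foot; stranded L unfooted): te (ˈnim) si (ˈkor) bo (ˈgeb) (ˈka.bu) (ˈspul).
Foot heads: 2, 4, 6, 7, 9.
Primary stress on the rightmost head = syllable 9.
Secondary stress on 2, 4, 6, 7: te.ˌnim.si.ˌkor.bo.ˌgeb.ˌka.bu.ˈspul.

primary 9, secondary 2, 4, 6, 7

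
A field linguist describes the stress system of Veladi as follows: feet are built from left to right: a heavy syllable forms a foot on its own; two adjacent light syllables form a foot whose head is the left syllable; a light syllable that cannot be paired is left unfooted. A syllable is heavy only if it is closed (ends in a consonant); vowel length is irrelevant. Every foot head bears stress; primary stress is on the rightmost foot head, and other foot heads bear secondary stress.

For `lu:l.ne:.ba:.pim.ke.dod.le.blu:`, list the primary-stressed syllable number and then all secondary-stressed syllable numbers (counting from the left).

primary 7, secondary 1, 2, 4, 6

Weights: 1 lu:l H, 2 ne: L, 3 ba: L, 4 pim H, 5 ke L, 6 dod H, 7 le L, 8 blu: L.
Parse left to right (heavy = foot alone; LL = one foot; stranded L unfooted): (ˈlu:l) (ˈne:.ba:) (ˈpim) ke (ˈdod) (ˈle.blu:).
Foot heads: 1, 2, 4, 6, 7.
Primary stress on the rightmost head = syllable 7.
Secondary stress on 1, 2, 4, 6: ˌlu:l.ˌne:.ba:.ˌpim.ke.ˌdod.ˈle.blu:.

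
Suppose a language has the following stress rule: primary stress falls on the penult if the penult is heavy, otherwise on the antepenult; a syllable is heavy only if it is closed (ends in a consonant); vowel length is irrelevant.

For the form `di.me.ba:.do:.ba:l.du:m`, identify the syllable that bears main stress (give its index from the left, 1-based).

5

Weights: 4 do: L, 5 ba:l H, 6 du:m H.
The penult (syllable 5, ba:l) is heavy, so it takes stress.
Primary stress: syllable 5 → di.me.ba:.do:.ˈba:l.du:m.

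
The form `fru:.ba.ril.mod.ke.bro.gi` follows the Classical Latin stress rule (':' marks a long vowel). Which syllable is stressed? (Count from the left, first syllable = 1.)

Classical Latin: stress the penult if heavy (long vowel or closed), else the antepenult.
Weights: 5 ke L, 6 bro L, 7 gi L.
The penult (syllable 6, bro) is light, so stress falls on the antepenult (syllable 5, ke).
Stress on syllable 5: fru:.ba.ril.mod.ˈke.bro.gi.

5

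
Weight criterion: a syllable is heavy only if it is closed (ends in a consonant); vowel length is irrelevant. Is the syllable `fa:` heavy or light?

`fa:`: long vowel, open (no coda). Open (no coda) → light.

light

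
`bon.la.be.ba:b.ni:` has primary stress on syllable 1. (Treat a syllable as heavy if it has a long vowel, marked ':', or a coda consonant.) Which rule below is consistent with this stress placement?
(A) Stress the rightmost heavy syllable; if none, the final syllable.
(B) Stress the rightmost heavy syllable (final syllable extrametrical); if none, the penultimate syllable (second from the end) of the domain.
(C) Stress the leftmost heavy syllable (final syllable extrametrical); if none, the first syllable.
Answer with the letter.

C

Rule A → syllable 5 (observed: 1).
Rule B → syllable 4 (observed: 1).
Rule C → syllable 1 ✓.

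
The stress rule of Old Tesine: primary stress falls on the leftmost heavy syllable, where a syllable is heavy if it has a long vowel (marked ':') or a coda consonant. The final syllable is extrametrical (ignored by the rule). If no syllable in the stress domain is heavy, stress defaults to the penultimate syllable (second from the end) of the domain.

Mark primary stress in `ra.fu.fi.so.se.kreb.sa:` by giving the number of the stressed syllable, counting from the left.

The final syllable (7, sa:) is extrametrical; the stress domain is syllables 1–6.
Weights: 1 ra L, 2 fu L, 3 fi L, 4 so L, 5 se L, 6 kreb H.
Heavy syllables in the domain: 6. The leftmost is syllable 6 (kreb).
Primary stress: syllable 6 → ra.fu.fi.so.se.ˈkreb.sa:.

6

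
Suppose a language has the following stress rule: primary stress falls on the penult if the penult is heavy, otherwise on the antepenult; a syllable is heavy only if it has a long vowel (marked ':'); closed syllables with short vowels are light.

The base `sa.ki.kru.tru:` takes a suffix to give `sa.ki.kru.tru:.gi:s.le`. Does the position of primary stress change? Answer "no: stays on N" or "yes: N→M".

Base `sa.ki.kru.tru:` (4 syllables):
  Weights: 2 ki L, 3 kru L, 4 tru: H.
  The penult (syllable 3, kru) is light, so stress falls on the antepenult (syllable 2, ki).
  → primary stress on syllable 2.
Suffixed `sa.ki.kru.tru:.gi:s.le` (6 syllables):
  Weights: 4 tru: H, 5 gi:s H, 6 le L.
  The penult (syllable 5, gi:s) is heavy, so it takes stress.
  → primary stress on syllable 5.

yes: 2→5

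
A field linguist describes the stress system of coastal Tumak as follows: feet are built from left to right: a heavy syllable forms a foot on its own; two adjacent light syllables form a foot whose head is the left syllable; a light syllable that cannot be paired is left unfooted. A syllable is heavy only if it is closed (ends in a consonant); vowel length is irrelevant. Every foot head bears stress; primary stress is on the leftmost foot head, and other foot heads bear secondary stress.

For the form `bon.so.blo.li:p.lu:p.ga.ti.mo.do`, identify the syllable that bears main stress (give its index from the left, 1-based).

Weights: 1 bon H, 2 so L, 3 blo L, 4 li:p H, 5 lu:p H, 6 ga L, 7 ti L, 8 mo L, 9 do L.
Parse left to right (heavy = foot alone; LL = one foot; stranded L unfooted): (ˈbon) (ˈso.blo) (ˈli:p) (ˈlu:p) (ˈga.ti) (ˈmo.do).
Foot heads: 1, 2, 4, 5, 6, 8.
Primary stress on the leftmost head = syllable 1.
Primary stress: syllable 1 → ˈbon.so.blo.li:p.lu:p.ga.ti.mo.do.

1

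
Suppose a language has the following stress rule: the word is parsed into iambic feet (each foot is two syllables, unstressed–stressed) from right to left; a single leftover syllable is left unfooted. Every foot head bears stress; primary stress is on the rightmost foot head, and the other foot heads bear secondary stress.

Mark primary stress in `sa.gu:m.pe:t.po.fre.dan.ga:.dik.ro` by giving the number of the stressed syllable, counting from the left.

9

Parse right to left into iambic (σˈσ) feet: sa (gu:m.ˈpe:t) (po.ˈfre) (dan.ˈga:) (dik.ˈro). Syllable 1 is left unfooted.
Foot heads (stressed positions): 3, 5, 7, 9.
End Rule Rightmost: primary stress on the rightmost head = syllable 9.
Primary stress: syllable 9 → sa.gu:m.pe:t.po.fre.dan.ga:.dik.ˈro.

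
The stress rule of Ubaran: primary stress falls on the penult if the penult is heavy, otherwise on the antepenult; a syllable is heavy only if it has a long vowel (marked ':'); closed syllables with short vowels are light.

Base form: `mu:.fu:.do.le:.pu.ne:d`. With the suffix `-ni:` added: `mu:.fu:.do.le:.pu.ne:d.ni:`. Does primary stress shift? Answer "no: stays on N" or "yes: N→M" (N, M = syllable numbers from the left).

Base `mu:.fu:.do.le:.pu.ne:d` (6 syllables):
  Weights: 4 le: H, 5 pu L, 6 ne:d H.
  The penult (syllable 5, pu) is light, so stress falls on the antepenult (syllable 4, le:).
  → primary stress on syllable 4.
Suffixed `mu:.fu:.do.le:.pu.ne:d.ni:` (7 syllables):
  Weights: 5 pu L, 6 ne:d H, 7 ni: H.
  The penult (syllable 6, ne:d) is heavy, so it takes stress.
  → primary stress on syllable 6.

yes: 4→6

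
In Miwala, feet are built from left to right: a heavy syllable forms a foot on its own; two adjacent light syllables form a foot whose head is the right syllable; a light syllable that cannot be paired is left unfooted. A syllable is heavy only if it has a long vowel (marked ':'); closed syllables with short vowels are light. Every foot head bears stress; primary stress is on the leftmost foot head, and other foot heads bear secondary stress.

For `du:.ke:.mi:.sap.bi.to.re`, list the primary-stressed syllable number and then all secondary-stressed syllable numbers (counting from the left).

Weights: 1 du: H, 2 ke: H, 3 mi: H, 4 sap L, 5 bi L, 6 to L, 7 re L.
Parse left to right (heavy = foot alone; LL = one foot; stranded L unfooted): (ˈdu:) (ˈke:) (ˈmi:) (sap.ˈbi) (to.ˈre).
Foot heads: 1, 2, 3, 5, 7.
Primary stress on the leftmost head = syllable 1.
Secondary stress on 2, 3, 5, 7: ˈdu:.ˌke:.ˌmi:.sap.ˌbi.to.ˌre.

primary 1, secondary 2, 3, 5, 7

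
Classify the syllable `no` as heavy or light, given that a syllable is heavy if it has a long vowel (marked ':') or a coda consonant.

light

`no`: short vowel, open (no coda). Short vowel, open → light.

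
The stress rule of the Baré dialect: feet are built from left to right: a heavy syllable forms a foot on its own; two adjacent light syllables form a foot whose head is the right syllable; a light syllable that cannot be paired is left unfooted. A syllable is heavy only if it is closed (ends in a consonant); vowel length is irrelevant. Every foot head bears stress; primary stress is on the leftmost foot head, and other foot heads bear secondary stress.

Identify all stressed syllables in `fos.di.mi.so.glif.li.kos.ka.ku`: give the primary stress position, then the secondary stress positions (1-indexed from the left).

Weights: 1 fos H, 2 di L, 3 mi L, 4 so L, 5 glif H, 6 li L, 7 kos H, 8 ka L, 9 ku L.
Parse left to right (heavy = foot alone; LL = one foot; stranded L unfooted): (ˈfos) (di.ˈmi) so (ˈglif) li (ˈkos) (ka.ˈku).
Foot heads: 1, 3, 5, 7, 9.
Primary stress on the leftmost head = syllable 1.
Secondary stress on 3, 5, 7, 9: ˈfos.di.ˌmi.so.ˌglif.li.ˌkos.ka.ˌku.

primary 1, secondary 3, 5, 7, 9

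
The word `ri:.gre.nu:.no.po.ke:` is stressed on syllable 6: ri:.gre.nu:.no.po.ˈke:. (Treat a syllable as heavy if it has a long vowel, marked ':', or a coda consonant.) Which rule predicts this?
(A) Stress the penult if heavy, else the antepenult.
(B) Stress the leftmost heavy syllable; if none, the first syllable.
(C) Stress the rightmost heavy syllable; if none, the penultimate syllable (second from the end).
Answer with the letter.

Rule A → syllable 4 (observed: 6).
Rule B → syllable 1 (observed: 6).
Rule C → syllable 6 ✓.

C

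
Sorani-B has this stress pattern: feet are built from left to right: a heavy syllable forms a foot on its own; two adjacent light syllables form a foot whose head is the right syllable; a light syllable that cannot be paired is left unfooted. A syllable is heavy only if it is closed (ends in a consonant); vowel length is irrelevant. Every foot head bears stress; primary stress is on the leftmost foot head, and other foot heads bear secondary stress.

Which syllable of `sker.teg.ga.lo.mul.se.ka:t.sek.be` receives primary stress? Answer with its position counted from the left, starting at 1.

Weights: 1 sker H, 2 teg H, 3 ga L, 4 lo L, 5 mul H, 6 se L, 7 ka:t H, 8 sek H, 9 be L.
Parse left to right (heavy = foot alone; LL = one foot; stranded L unfooted): (ˈsker) (ˈteg) (ga.ˈlo) (ˈmul) se (ˈka:t) (ˈsek) be.
Foot heads: 1, 2, 4, 5, 7, 8.
Primary stress on the leftmost head = syllable 1.
Primary stress: syllable 1 → ˈsker.teg.ga.lo.mul.se.ka:t.sek.be.

1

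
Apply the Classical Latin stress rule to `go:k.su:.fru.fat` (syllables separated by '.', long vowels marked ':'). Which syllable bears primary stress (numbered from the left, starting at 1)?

2

Classical Latin: stress the penult if heavy (long vowel or closed), else the antepenult.
Weights: 2 su: H, 3 fru L, 4 fat H.
The penult (syllable 3, fru) is light, so stress falls on the antepenult (syllable 2, su:).
Stress on syllable 2: go:k.ˈsu:.fru.fat.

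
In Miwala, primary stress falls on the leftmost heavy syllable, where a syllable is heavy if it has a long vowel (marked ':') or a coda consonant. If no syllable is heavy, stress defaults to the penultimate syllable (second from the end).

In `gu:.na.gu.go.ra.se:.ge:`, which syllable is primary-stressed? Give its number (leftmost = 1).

1

Weights: 1 gu: H, 2 na L, 3 gu L, 4 go L, 5 ra L, 6 se: H, 7 ge: H.
Heavy syllables in the domain: 1, 6, 7. The leftmost is syllable 1 (gu:).
Primary stress: syllable 1 → ˈgu:.na.gu.go.ra.se:.ge:.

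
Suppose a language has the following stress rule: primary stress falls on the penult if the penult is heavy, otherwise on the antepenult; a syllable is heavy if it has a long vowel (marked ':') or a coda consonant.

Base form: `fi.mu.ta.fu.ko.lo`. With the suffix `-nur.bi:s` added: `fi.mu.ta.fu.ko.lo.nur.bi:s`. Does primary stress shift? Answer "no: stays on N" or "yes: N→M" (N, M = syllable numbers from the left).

yes: 4→7

Base `fi.mu.ta.fu.ko.lo` (6 syllables):
  Weights: 4 fu L, 5 ko L, 6 lo L.
  The penult (syllable 5, ko) is light, so stress falls on the antepenult (syllable 4, fu).
  → primary stress on syllable 4.
Suffixed `fi.mu.ta.fu.ko.lo.nur.bi:s` (8 syllables):
  Weights: 6 lo L, 7 nur H, 8 bi:s H.
  The penult (syllable 7, nur) is heavy, so it takes stress.
  → primary stress on syllable 7.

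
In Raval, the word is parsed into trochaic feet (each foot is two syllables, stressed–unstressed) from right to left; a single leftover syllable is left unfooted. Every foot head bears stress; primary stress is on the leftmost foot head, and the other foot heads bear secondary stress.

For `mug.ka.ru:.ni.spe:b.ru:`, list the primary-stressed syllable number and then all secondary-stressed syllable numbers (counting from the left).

Parse right to left into trochaic (ˈσσ) feet: (ˈmug.ka) (ˈru:.ni) (ˈspe:b.ru:).
Foot heads (stressed positions): 1, 3, 5.
End Rule Leftmost: primary stress on the leftmost head = syllable 1.
Secondary stress on 3, 5: ˈmug.ka.ˌru:.ni.ˌspe:b.ru:.

primary 1, secondary 3, 5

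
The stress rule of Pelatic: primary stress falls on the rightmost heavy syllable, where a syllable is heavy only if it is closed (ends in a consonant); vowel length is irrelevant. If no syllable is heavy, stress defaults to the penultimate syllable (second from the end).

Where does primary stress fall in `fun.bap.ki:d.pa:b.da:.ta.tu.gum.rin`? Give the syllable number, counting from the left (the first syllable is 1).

Weights: 1 fun H, 2 bap H, 3 ki:d H, 4 pa:b H, 5 da: L, 6 ta L, 7 tu L, 8 gum H, 9 rin H.
Heavy syllables in the domain: 1, 2, 3, 4, 8, 9. The rightmost is syllable 9 (rin).
Primary stress: syllable 9 → fun.bap.ki:d.pa:b.da:.ta.tu.gum.ˈrin.

9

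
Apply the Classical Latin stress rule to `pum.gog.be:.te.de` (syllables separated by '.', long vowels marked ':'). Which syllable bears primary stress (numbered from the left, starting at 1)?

3

Classical Latin: stress the penult if heavy (long vowel or closed), else the antepenult.
Weights: 3 be: H, 4 te L, 5 de L.
The penult (syllable 4, te) is light, so stress falls on the antepenult (syllable 3, be:).
Stress on syllable 3: pum.gog.ˈbe:.te.de.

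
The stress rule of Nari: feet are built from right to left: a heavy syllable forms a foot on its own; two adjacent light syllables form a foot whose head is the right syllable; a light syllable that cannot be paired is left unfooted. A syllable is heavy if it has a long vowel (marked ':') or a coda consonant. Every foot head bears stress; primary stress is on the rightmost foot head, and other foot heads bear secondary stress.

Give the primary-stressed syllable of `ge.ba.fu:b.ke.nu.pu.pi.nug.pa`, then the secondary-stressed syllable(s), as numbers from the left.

Weights: 1 ge L, 2 ba L, 3 fu:b H, 4 ke L, 5 nu L, 6 pu L, 7 pi L, 8 nug H, 9 pa L.
Parse right to left (heavy = foot alone; LL = one foot; stranded L unfooted): (ge.ˈba) (ˈfu:b) (ke.ˈnu) (pu.ˈpi) (ˈnug) pa.
Foot heads: 2, 3, 5, 7, 8.
Primary stress on the rightmost head = syllable 8.
Secondary stress on 2, 3, 5, 7: ge.ˌba.ˌfu:b.ke.ˌnu.pu.ˌpi.ˈnug.pa.

primary 8, secondary 2, 3, 5, 7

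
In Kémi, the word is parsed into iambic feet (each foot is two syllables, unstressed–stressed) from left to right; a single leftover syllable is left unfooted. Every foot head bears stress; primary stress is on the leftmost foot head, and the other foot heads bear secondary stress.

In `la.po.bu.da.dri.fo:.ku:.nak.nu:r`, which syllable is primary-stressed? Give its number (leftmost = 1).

Parse left to right into iambic (σˈσ) feet: (la.ˈpo) (bu.ˈda) (dri.ˈfo:) (ku:.ˈnak) nu:r. Syllable 9 is left unfooted.
Foot heads (stressed positions): 2, 4, 6, 8.
End Rule Leftmost: primary stress on the leftmost head = syllable 2.
Primary stress: syllable 2 → la.ˈpo.bu.da.dri.fo:.ku:.nak.nu:r.

2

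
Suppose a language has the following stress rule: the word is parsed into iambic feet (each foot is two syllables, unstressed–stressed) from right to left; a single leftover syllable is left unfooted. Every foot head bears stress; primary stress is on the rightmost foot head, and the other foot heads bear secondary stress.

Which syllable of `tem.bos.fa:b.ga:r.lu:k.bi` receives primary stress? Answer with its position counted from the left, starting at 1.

Parse right to left into iambic (σˈσ) feet: (tem.ˈbos) (fa:b.ˈga:r) (lu:k.ˈbi).
Foot heads (stressed positions): 2, 4, 6.
End Rule Rightmost: primary stress on the rightmost head = syllable 6.
Primary stress: syllable 6 → tem.bos.fa:b.ga:r.lu:k.ˈbi.

6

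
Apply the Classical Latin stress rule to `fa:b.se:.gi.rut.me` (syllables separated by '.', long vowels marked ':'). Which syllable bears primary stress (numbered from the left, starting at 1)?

4

Classical Latin: stress the penult if heavy (long vowel or closed), else the antepenult.
Weights: 3 gi L, 4 rut H, 5 me L.
The penult (syllable 4, rut) is heavy, so it takes stress.
Stress on syllable 4: fa:b.se:.gi.ˈrut.me.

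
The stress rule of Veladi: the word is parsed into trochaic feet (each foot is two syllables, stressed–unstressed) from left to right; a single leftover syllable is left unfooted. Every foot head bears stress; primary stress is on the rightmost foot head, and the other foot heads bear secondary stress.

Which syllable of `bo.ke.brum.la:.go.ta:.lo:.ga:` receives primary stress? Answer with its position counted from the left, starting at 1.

Parse left to right into trochaic (ˈσσ) feet: (ˈbo.ke) (ˈbrum.la:) (ˈgo.ta:) (ˈlo:.ga:).
Foot heads (stressed positions): 1, 3, 5, 7.
End Rule Rightmost: primary stress on the rightmost head = syllable 7.
Primary stress: syllable 7 → bo.ke.brum.la:.go.ta:.ˈlo:.ga:.

7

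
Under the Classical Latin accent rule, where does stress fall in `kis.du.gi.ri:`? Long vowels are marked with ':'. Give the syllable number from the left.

2

Classical Latin: stress the penult if heavy (long vowel or closed), else the antepenult.
Weights: 2 du L, 3 gi L, 4 ri: H.
The penult (syllable 3, gi) is light, so stress falls on the antepenult (syllable 2, du).
Stress on syllable 2: kis.ˈdu.gi.ri:.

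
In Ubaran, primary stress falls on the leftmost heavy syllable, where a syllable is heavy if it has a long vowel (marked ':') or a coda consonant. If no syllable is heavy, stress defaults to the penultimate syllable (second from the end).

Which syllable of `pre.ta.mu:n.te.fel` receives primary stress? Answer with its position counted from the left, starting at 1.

Weights: 1 pre L, 2 ta L, 3 mu:n H, 4 te L, 5 fel H.
Heavy syllables in the domain: 3, 5. The leftmost is syllable 3 (mu:n).
Primary stress: syllable 3 → pre.ta.ˈmu:n.te.fel.

3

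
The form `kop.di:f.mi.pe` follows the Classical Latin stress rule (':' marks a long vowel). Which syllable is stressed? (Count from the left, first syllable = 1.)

2

Classical Latin: stress the penult if heavy (long vowel or closed), else the antepenult.
Weights: 2 di:f H, 3 mi L, 4 pe L.
The penult (syllable 3, mi) is light, so stress falls on the antepenult (syllable 2, di:f).
Stress on syllable 2: kop.ˈdi:f.mi.pe.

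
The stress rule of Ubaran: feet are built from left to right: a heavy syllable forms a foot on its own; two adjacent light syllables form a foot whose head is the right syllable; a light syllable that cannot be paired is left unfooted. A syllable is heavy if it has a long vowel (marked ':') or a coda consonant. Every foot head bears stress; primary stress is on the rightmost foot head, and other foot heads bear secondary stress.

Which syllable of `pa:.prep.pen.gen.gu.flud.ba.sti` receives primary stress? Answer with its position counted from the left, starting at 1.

8

Weights: 1 pa: H, 2 prep H, 3 pen H, 4 gen H, 5 gu L, 6 flud H, 7 ba L, 8 sti L.
Parse left to right (heavy = foot alone; LL = one foot; stranded L unfooted): (ˈpa:) (ˈprep) (ˈpen) (ˈgen) gu (ˈflud) (ba.ˈsti).
Foot heads: 1, 2, 3, 4, 6, 8.
Primary stress on the rightmost head = syllable 8.
Primary stress: syllable 8 → pa:.prep.pen.gen.gu.flud.ba.ˈsti.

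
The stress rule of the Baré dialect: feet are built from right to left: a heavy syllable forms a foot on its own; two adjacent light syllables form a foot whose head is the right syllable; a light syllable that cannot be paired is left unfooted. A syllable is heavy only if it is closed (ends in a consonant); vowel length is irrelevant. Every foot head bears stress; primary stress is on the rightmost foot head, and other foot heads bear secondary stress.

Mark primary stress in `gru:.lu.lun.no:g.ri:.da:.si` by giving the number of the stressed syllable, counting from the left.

Weights: 1 gru: L, 2 lu L, 3 lun H, 4 no:g H, 5 ri: L, 6 da: L, 7 si L.
Parse right to left (heavy = foot alone; LL = one foot; stranded L unfooted): (gru:.ˈlu) (ˈlun) (ˈno:g) ri: (da:.ˈsi).
Foot heads: 2, 3, 4, 7.
Primary stress on the rightmost head = syllable 7.
Primary stress: syllable 7 → gru:.lu.lun.no:g.ri:.da:.ˈsi.

7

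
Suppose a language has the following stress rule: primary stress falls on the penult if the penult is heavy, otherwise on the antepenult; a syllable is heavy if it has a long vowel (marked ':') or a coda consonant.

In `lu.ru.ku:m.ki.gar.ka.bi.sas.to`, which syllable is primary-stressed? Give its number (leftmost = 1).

Weights: 7 bi L, 8 sas H, 9 to L.
The penult (syllable 8, sas) is heavy, so it takes stress.
Primary stress: syllable 8 → lu.ru.ku:m.ki.gar.ka.bi.ˈsas.to.

8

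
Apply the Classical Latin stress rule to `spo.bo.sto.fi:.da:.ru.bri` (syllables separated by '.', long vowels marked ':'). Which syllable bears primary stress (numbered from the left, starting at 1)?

5

Classical Latin: stress the penult if heavy (long vowel or closed), else the antepenult.
Weights: 5 da: H, 6 ru L, 7 bri L.
The penult (syllable 6, ru) is light, so stress falls on the antepenult (syllable 5, da:).
Stress on syllable 5: spo.bo.sto.fi:.ˈda:.ru.bri.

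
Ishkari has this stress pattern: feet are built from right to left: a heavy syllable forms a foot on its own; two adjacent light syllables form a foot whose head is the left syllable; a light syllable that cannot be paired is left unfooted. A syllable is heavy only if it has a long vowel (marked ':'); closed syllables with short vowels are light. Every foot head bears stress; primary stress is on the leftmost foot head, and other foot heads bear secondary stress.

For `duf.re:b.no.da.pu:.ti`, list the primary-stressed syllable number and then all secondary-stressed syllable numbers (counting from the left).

primary 2, secondary 3, 5

Weights: 1 duf L, 2 re:b H, 3 no L, 4 da L, 5 pu: H, 6 ti L.
Parse right to left (heavy = foot alone; LL = one foot; stranded L unfooted): duf (ˈre:b) (ˈno.da) (ˈpu:) ti.
Foot heads: 2, 3, 5.
Primary stress on the leftmost head = syllable 2.
Secondary stress on 3, 5: duf.ˈre:b.ˌno.da.ˌpu:.ti.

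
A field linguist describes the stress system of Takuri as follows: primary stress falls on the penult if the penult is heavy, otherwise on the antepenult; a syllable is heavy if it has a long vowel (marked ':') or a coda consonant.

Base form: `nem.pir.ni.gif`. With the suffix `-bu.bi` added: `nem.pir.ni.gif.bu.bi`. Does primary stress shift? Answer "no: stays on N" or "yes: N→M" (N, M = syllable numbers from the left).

yes: 2→4

Base `nem.pir.ni.gif` (4 syllables):
  Weights: 2 pir H, 3 ni L, 4 gif H.
  The penult (syllable 3, ni) is light, so stress falls on the antepenult (syllable 2, pir).
  → primary stress on syllable 2.
Suffixed `nem.pir.ni.gif.bu.bi` (6 syllables):
  Weights: 4 gif H, 5 bu L, 6 bi L.
  The penult (syllable 5, bu) is light, so stress falls on the antepenult (syllable 4, gif).
  → primary stress on syllable 4.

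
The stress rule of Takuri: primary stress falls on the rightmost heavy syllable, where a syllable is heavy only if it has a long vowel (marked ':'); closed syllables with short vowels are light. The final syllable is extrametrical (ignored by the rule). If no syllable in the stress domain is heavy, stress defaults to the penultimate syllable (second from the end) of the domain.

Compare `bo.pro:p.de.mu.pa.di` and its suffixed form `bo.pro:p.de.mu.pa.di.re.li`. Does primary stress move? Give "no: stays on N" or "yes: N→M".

no: stays on 2

Base `bo.pro:p.de.mu.pa.di` (6 syllables):
  The final syllable (6, di) is extrametrical; the stress domain is syllables 1–5.
  Weights: 1 bo L, 2 pro:p H, 3 de L, 4 mu L, 5 pa L.
  Heavy syllables in the domain: 2. The rightmost is syllable 2 (pro:p).
  → primary stress on syllable 2.
Suffixed `bo.pro:p.de.mu.pa.di.re.li` (8 syllables):
  The final syllable (8, li) is extrametrical; the stress domain is syllables 1–7.
  Weights: 1 bo L, 2 pro:p H, 3 de L, 4 mu L, 5 pa L, 6 di L, 7 re L.
  Heavy syllables in the domain: 2. The rightmost is syllable 2 (pro:p).
  → primary stress on syllable 2.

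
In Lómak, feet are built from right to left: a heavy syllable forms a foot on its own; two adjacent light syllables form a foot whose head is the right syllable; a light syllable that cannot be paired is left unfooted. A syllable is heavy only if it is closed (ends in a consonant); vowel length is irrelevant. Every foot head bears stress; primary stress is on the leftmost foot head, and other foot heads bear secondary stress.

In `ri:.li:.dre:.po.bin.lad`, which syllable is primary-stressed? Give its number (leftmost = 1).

2

Weights: 1 ri: L, 2 li: L, 3 dre: L, 4 po L, 5 bin H, 6 lad H.
Parse right to left (heavy = foot alone; LL = one foot; stranded L unfooted): (ri:.ˈli:) (dre:.ˈpo) (ˈbin) (ˈlad).
Foot heads: 2, 4, 5, 6.
Primary stress on the leftmost head = syllable 2.
Primary stress: syllable 2 → ri:.ˈli:.dre:.po.bin.lad.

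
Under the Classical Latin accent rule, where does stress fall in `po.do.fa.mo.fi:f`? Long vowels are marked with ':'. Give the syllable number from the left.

3

Classical Latin: stress the penult if heavy (long vowel or closed), else the antepenult.
Weights: 3 fa L, 4 mo L, 5 fi:f H.
The penult (syllable 4, mo) is light, so stress falls on the antepenult (syllable 3, fa).
Stress on syllable 3: po.do.ˈfa.mo.fi:f.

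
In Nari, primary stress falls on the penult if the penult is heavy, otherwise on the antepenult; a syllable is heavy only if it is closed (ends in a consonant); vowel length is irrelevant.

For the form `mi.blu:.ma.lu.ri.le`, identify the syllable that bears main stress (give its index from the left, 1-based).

4

Weights: 4 lu L, 5 ri L, 6 le L.
The penult (syllable 5, ri) is light, so stress falls on the antepenult (syllable 4, lu).
Primary stress: syllable 4 → mi.blu:.ma.ˈlu.ri.le.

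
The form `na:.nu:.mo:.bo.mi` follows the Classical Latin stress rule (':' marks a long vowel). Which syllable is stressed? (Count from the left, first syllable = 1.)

Classical Latin: stress the penult if heavy (long vowel or closed), else the antepenult.
Weights: 3 mo: H, 4 bo L, 5 mi L.
The penult (syllable 4, bo) is light, so stress falls on the antepenult (syllable 3, mo:).
Stress on syllable 3: na:.nu:.ˈmo:.bo.mi.

3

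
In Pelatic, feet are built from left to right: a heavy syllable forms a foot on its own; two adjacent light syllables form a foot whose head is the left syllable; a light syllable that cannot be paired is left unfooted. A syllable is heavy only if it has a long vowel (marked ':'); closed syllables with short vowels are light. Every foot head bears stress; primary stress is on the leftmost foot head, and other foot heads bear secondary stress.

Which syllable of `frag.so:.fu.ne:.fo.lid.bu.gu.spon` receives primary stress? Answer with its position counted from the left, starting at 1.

2

Weights: 1 frag L, 2 so: H, 3 fu L, 4 ne: H, 5 fo L, 6 lid L, 7 bu L, 8 gu L, 9 spon L.
Parse left to right (heavy = foot alone; LL = one foot; stranded L unfooted): frag (ˈso:) fu (ˈne:) (ˈfo.lid) (ˈbu.gu) spon.
Foot heads: 2, 4, 5, 7.
Primary stress on the leftmost head = syllable 2.
Primary stress: syllable 2 → frag.ˈso:.fu.ne:.fo.lid.bu.gu.spon.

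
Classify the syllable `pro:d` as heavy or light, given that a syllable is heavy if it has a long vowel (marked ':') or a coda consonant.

`pro:d`: long vowel, closed (coda /d/). Long vowel and closed → heavy.

heavy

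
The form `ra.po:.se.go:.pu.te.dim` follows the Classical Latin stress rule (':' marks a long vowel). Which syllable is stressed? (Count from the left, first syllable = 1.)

Classical Latin: stress the penult if heavy (long vowel or closed), else the antepenult.
Weights: 5 pu L, 6 te L, 7 dim H.
The penult (syllable 6, te) is light, so stress falls on the antepenult (syllable 5, pu).
Stress on syllable 5: ra.po:.se.go:.ˈpu.te.dim.

5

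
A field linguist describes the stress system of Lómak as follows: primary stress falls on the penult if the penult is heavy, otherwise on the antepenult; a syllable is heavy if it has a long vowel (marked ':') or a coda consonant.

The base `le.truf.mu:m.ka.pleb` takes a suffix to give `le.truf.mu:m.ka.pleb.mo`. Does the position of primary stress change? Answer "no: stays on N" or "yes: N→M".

Base `le.truf.mu:m.ka.pleb` (5 syllables):
  Weights: 3 mu:m H, 4 ka L, 5 pleb H.
  The penult (syllable 4, ka) is light, so stress falls on the antepenult (syllable 3, mu:m).
  → primary stress on syllable 3.
Suffixed `le.truf.mu:m.ka.pleb.mo` (6 syllables):
  Weights: 4 ka L, 5 pleb H, 6 mo L.
  The penult (syllable 5, pleb) is heavy, so it takes stress.
  → primary stress on syllable 5.

yes: 3→5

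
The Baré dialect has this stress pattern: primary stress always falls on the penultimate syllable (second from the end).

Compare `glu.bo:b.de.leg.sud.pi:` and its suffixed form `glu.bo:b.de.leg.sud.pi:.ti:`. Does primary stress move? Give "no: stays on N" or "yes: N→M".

Base `glu.bo:b.de.leg.sud.pi:` (6 syllables):
  The word has 6 syllables; the penultimate syllable (second from the end) is syllable 5 (sud).
  → primary stress on syllable 5.
Suffixed `glu.bo:b.de.leg.sud.pi:.ti:` (7 syllables):
  The word has 7 syllables; the penultimate syllable (second from the end) is syllable 6 (pi:).
  → primary stress on syllable 6.

yes: 5→6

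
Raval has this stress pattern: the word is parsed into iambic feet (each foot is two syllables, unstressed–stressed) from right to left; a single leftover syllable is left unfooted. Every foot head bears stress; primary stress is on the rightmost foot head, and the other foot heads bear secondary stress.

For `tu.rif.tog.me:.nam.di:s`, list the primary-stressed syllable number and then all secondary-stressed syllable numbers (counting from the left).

Parse right to left into iambic (σˈσ) feet: (tu.ˈrif) (tog.ˈme:) (nam.ˈdi:s).
Foot heads (stressed positions): 2, 4, 6.
End Rule Rightmost: primary stress on the rightmost head = syllable 6.
Secondary stress on 2, 4: tu.ˌrif.tog.ˌme:.nam.ˈdi:s.

primary 6, secondary 2, 4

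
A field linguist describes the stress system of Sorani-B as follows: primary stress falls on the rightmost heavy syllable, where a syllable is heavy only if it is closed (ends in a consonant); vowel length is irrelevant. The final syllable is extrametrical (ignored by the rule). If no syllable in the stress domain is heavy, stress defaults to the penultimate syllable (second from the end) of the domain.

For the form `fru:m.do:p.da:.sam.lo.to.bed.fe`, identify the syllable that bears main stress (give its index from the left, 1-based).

7

The final syllable (8, fe) is extrametrical; the stress domain is syllables 1–7.
Weights: 1 fru:m H, 2 do:p H, 3 da: L, 4 sam H, 5 lo L, 6 to L, 7 bed H.
Heavy syllables in the domain: 1, 2, 4, 7. The rightmost is syllable 7 (bed).
Primary stress: syllable 7 → fru:m.do:p.da:.sam.lo.to.ˈbed.fe.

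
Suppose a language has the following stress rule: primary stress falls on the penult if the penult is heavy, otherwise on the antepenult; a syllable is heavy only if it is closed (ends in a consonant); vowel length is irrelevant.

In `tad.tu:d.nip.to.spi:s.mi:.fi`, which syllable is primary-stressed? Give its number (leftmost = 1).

Weights: 5 spi:s H, 6 mi: L, 7 fi L.
The penult (syllable 6, mi:) is light, so stress falls on the antepenult (syllable 5, spi:s).
Primary stress: syllable 5 → tad.tu:d.nip.to.ˈspi:s.mi:.fi.

5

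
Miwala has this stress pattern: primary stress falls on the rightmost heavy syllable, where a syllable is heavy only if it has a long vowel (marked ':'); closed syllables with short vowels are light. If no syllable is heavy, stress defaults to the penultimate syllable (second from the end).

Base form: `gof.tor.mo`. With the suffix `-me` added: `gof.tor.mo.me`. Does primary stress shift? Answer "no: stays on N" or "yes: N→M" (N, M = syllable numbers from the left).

yes: 2→3

Base `gof.tor.mo` (3 syllables):
  Weights: 1 gof L, 2 tor L, 3 mo L.
  No heavy syllable in the domain; default to the penultimate syllable (second from the end) = syllable 2.
  → primary stress on syllable 2.
Suffixed `gof.tor.mo.me` (4 syllables):
  Weights: 1 gof L, 2 tor L, 3 mo L, 4 me L.
  No heavy syllable in the domain; default to the penultimate syllable (second from the end) = syllable 3.
  → primary stress on syllable 3.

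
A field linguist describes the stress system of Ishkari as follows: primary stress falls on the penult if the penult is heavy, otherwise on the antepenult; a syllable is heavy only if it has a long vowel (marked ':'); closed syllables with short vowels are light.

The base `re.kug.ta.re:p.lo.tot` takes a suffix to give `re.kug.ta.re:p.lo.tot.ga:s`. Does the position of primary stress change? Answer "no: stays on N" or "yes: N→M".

Base `re.kug.ta.re:p.lo.tot` (6 syllables):
  Weights: 4 re:p H, 5 lo L, 6 tot L.
  The penult (syllable 5, lo) is light, so stress falls on the antepenult (syllable 4, re:p).
  → primary stress on syllable 4.
Suffixed `re.kug.ta.re:p.lo.tot.ga:s` (7 syllables):
  Weights: 5 lo L, 6 tot L, 7 ga:s H.
  The penult (syllable 6, tot) is light, so stress falls on the antepenult (syllable 5, lo).
  → primary stress on syllable 5.

yes: 4→5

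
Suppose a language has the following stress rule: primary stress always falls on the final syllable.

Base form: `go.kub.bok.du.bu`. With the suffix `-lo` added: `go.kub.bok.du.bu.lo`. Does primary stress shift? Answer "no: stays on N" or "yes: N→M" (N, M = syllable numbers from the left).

Base `go.kub.bok.du.bu` (5 syllables):
  The word has 5 syllables; the final syllable is syllable 5 (bu).
  → primary stress on syllable 5.
Suffixed `go.kub.bok.du.bu.lo` (6 syllables):
  The word has 6 syllables; the final syllable is syllable 6 (lo).
  → primary stress on syllable 6.

yes: 5→6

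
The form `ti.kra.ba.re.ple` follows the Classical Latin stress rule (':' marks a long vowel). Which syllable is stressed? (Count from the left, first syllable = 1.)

3

Classical Latin: stress the penult if heavy (long vowel or closed), else the antepenult.
Weights: 3 ba L, 4 re L, 5 ple L.
The penult (syllable 4, re) is light, so stress falls on the antepenult (syllable 3, ba).
Stress on syllable 3: ti.kra.ˈba.re.ple.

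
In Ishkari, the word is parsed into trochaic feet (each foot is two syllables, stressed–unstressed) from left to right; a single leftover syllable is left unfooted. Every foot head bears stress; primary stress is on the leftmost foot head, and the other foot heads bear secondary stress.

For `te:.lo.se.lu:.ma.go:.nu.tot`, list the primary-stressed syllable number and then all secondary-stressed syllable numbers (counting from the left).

Parse left to right into trochaic (ˈσσ) feet: (ˈte:.lo) (ˈse.lu:) (ˈma.go:) (ˈnu.tot).
Foot heads (stressed positions): 1, 3, 5, 7.
End Rule Leftmost: primary stress on the leftmost head = syllable 1.
Secondary stress on 3, 5, 7: ˈte:.lo.ˌse.lu:.ˌma.go:.ˌnu.tot.

primary 1, secondary 3, 5, 7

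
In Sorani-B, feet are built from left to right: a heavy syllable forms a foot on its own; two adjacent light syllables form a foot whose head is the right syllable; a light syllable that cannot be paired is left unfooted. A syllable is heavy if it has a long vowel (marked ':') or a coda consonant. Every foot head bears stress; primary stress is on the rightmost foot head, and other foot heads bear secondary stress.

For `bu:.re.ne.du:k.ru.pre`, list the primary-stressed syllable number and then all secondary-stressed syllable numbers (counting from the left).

primary 6, secondary 1, 3, 4

Weights: 1 bu: H, 2 re L, 3 ne L, 4 du:k H, 5 ru L, 6 pre L.
Parse left to right (heavy = foot alone; LL = one foot; stranded L unfooted): (ˈbu:) (re.ˈne) (ˈdu:k) (ru.ˈpre).
Foot heads: 1, 3, 4, 6.
Primary stress on the rightmost head = syllable 6.
Secondary stress on 1, 3, 4: ˌbu:.re.ˌne.ˌdu:k.ru.ˈpre.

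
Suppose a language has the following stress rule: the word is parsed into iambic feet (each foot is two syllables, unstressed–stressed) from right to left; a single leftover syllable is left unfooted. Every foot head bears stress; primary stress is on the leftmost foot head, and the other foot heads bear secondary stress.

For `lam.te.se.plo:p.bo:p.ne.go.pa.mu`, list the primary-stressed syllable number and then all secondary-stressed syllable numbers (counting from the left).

primary 3, secondary 5, 7, 9

Parse right to left into iambic (σˈσ) feet: lam (te.ˈse) (plo:p.ˈbo:p) (ne.ˈgo) (pa.ˈmu). Syllable 1 is left unfooted.
Foot heads (stressed positions): 3, 5, 7, 9.
End Rule Leftmost: primary stress on the leftmost head = syllable 3.
Secondary stress on 5, 7, 9: lam.te.ˈse.plo:p.ˌbo:p.ne.ˌgo.pa.ˌmu.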